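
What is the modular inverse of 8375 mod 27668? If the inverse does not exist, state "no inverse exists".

20955

Run Euclid on (27668, 8375):
27668 = 3·8375 + 2543
8375 = 3·2543 + 746
2543 = 3·746 + 305
746 = 2·305 + 136
305 = 2·136 + 33
136 = 4·33 + 4
33 = 8·4 + 1
4 = 4·1 + 0
Since gcd(8375, 27668) = 1, back-substitute to write 1 as a combination:
1 = 33 − 8·4
1 = −8·136 + 33·33
1 = 33·305 − 74·136
1 = −74·746 + 181·305
1 = 181·2543 − 617·746
1 = −617·8375 + 2032·2543
1 = 2032·27668 − 6713·8375
Thus 8375·(-6713) ≡ 1 (mod 27668); reducing, -6713 mod 27668 = 20955.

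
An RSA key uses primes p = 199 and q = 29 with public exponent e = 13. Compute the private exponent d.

853

φ(n) = (p−1)(q−1) = 198·28 = 5544.
Need d with 13·d ≡ 1 (mod 5544). Apply the extended Euclidean algorithm:
5544 = 426×13 + 6
13 = 2×6 + 1
6 = 6×1 + 0
Back-substitute:
1 = 13 − 2·6
1 = −2·5544 + 853·13
So 13·853 ≡ 1 (mod 5544), hence d = 853.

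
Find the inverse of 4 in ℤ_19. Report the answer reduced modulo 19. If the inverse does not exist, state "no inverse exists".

Run Euclid on (19, 4):
19 = 4·4 + 3
4 = 1·3 + 1
3 = 3·1 + 0
gcd = 1, so the inverse exists. Back-substitute:
1 = 4 − 3
1 = −19 + 5·4
So 4·5 ≡ 1 (mod 19).

5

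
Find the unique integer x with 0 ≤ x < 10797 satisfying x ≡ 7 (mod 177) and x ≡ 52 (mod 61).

Write x = 7 + 177·k. Then 177·k ≡ 52 − 7 ≡ 45 (mod 61).
Need 177⁻¹ mod 61. Extended Euclid on (61, 55):
61 = 1·55 + 6
55 = 9·6 + 1
6 = 6·1 + 0
Back-substitute:
1 = 55 − 9·6
1 = −9·61 + 10·55
177⁻¹ ≡ 10 (mod 61), so k ≡ 10·45 ≡ 23 (mod 61).
x = 7 + 177·23 = 4078.

4078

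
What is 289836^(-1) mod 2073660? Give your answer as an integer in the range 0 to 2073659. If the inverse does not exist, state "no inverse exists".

Euclidean algorithm on 2073660, 289836:
2073660 = 7·289836 + 44808
289836 = 6·44808 + 20988
44808 = 2·20988 + 2832
20988 = 7·2832 + 1164
2832 = 2·1164 + 504
1164 = 2·504 + 156
504 = 3·156 + 36
156 = 4·36 + 12
36 = 3·12 + 0
Since gcd = 12 > 1, 289836 is not a unit mod 2073660.

no inverse exists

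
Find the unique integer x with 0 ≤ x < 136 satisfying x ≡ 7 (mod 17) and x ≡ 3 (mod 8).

75

Write x = 7 + 17·k. Then 17·k ≡ 3 − 7 ≡ 4 (mod 8).
Need 17⁻¹ mod 8. Extended Euclid on (8, 1):
8 = 8*1 + 0
17⁻¹ ≡ 1 (mod 8), so k ≡ 1·4 ≡ 4 (mod 8).
x = 7 + 17·4 = 75.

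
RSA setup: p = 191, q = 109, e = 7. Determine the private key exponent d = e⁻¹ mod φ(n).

5863

φ(n) = (p−1)(q−1) = 190·108 = 20520.
Need d with 7·d ≡ 1 (mod 20520). Apply the extended Euclidean algorithm:
20520 = 2931×7 + 3
7 = 2×3 + 1
3 = 3×1 + 0
Back-substitute:
1 = 7 − 2·3
1 = −2·20520 + 5863·7
So 7·5863 ≡ 1 (mod 20520), hence d = 5863.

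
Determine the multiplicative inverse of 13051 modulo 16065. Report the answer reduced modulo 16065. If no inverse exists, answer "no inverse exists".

7201

Apply the Euclidean algorithm to 16065 and 13051:
16065 = 1×13051 + 3014
13051 = 4×3014 + 995
3014 = 3×995 + 29
995 = 34×29 + 9
29 = 3×9 + 2
9 = 4×2 + 1
2 = 2×1 + 0
The gcd is 1. Working backward:
1 = 9 − 4·2
1 = −4·29 + 13·9
1 = 13·995 − 446·29
1 = −446·3014 + 1351·995
1 = 1351·13051 − 5850·3014
1 = −5850·16065 + 7201·13051
So 13051·7201 ≡ 1 (mod 16065).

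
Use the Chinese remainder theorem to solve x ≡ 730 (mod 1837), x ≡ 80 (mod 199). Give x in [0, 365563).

197289

Write x = 730 + 1837·k. Then 1837·k ≡ 80 − 730 ≡ 146 (mod 199).
Need 1837⁻¹ mod 199. Extended Euclid on (199, 46):
199 = 4·46 + 15
46 = 3·15 + 1
15 = 15·1 + 0
Back-substitute:
1 = 46 − 3·15
1 = −3·199 + 13·46
1837⁻¹ ≡ 13 (mod 199), so k ≡ 13·146 ≡ 107 (mod 199).
x = 730 + 1837·107 = 197289.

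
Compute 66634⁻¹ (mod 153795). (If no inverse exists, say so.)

47359

gcd(153795, 66634) by repeated division:
153795 = 2*66634 + 20527
66634 = 3*20527 + 5053
20527 = 4*5053 + 315
5053 = 16*315 + 13
315 = 24*13 + 3
13 = 4*3 + 1
3 = 3*1 + 0
gcd = 1, so the inverse exists. Back-substitute:
1 = 13 − 4·3
1 = −4·315 + 97·13
1 = 97·5053 − 1556·315
1 = −1556·20527 + 6321·5053
1 = 6321·66634 − 20519·20527
1 = −20519·153795 + 47359·66634
So 66634·47359 ≡ 1 (mod 153795).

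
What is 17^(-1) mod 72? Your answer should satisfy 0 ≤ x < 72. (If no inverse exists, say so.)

17

Apply the Euclidean algorithm to 72 and 17:
72 = 4×17 + 4
17 = 4×4 + 1
4 = 4×1 + 0
The gcd is 1. Working backward:
1 = 17 − 4·4
1 = −4·72 + 17·17
So 17·17 ≡ 1 (mod 72).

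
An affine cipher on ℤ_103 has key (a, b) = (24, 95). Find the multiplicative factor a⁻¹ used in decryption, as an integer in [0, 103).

Extended Euclidean algorithm:
103 = 4*24 + 7
24 = 3*7 + 3
7 = 2*3 + 1
3 = 3*1 + 0
The gcd is 1. Working backward:
1 = 7 − 2·3
1 = −2·24 + 7·7
1 = 7·103 − 30·24
Hence 24⁻¹ ≡ -30 ≡ 73 (mod 103).

73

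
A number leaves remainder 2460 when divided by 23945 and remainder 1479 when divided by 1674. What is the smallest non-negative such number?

Write x = 2460 + 23945·k. Then 23945·k ≡ 1479 − 2460 ≡ 693 (mod 1674).
Need 23945⁻¹ mod 1674. Extended Euclid on (1674, 509):
1674 = 3×509 + 147
509 = 3×147 + 68
147 = 2×68 + 11
68 = 6×11 + 2
11 = 5×2 + 1
2 = 2×1 + 0
Back-substitute:
1 = 11 − 5·2
1 = −5·68 + 31·11
1 = 31·147 − 67·68
1 = −67·509 + 232·147
1 = 232·1674 − 763·509
23945⁻¹ ≡ 911 (mod 1674), so k ≡ 911·693 ≡ 225 (mod 1674).
x = 2460 + 23945·225 = 5390085.

5390085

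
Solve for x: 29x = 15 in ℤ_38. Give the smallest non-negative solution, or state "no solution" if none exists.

First find gcd(29, 38):
38 = 1·29 + 9
29 = 3·9 + 2
9 = 4·2 + 1
2 = 2·1 + 0
gcd = 1, so a unique solution mod 38 exists.
Back-substitute for the Bézout coefficients:
1 = 9 − 4·2
1 = −4·29 + 13·9
1 = 13·38 − 17·29
So 29·(-17) ≡ 1 (mod 38), giving 29⁻¹ ≡ 21.
x ≡ 29⁻¹·15 ≡ 21·15 ≡ 11 (mod 38).

11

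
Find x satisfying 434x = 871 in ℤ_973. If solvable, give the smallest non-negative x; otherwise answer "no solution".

gcd(434, 973):
973 = 2·434 + 105
434 = 4·105 + 14
105 = 7·14 + 7
14 = 2·7 + 0
gcd = 7, but 7 ∤ 871, so the congruence has no solution.

no solution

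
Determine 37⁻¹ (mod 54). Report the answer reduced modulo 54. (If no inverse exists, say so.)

19

Apply the Euclidean algorithm to 54 and 37:
54 = 1·37 + 17
37 = 2·17 + 3
17 = 5·3 + 2
3 = 1·2 + 1
2 = 2·1 + 0
gcd = 1, so the inverse exists. Back-substitute:
1 = 3 − 2
1 = −17 + 6·3
1 = 6·37 − 13·17
1 = −13·54 + 19·37
So 37·19 ≡ 1 (mod 54).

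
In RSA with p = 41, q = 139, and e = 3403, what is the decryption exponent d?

1747

φ(n) = (p−1)(q−1) = 40·138 = 5520.
Need d with 3403·d ≡ 1 (mod 5520). Apply the extended Euclidean algorithm:
5520 = 1*3403 + 2117
3403 = 1*2117 + 1286
2117 = 1*1286 + 831
1286 = 1*831 + 455
831 = 1*455 + 376
455 = 1*376 + 79
376 = 4*79 + 60
79 = 1*60 + 19
60 = 3*19 + 3
19 = 6*3 + 1
3 = 3*1 + 0
Back-substitute:
1 = 19 − 6·3
1 = −6·60 + 19·19
1 = 19·79 − 25·60
1 = −25·376 + 119·79
1 = 119·455 − 144·376
1 = −144·831 + 263·455
1 = 263·1286 − 407·831
1 = −407·2117 + 670·1286
1 = 670·3403 − 1077·2117
1 = −1077·5520 + 1747·3403
So 3403·1747 ≡ 1 (mod 5520), hence d = 1747.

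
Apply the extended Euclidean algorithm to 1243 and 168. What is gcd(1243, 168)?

1

Euclidean algorithm:
1243 = 7×168 + 67
168 = 2×67 + 34
67 = 1×34 + 33
34 = 1×33 + 1
33 = 33×1 + 0
gcd(1243, 168) = 1.
Back-substituting:
1 = 34 − 33
1 = −67 + 2·34
1 = 2·168 − 5·67
1 = −5·1243 + 37·168
So 1 = (-5)·1243 + (37)·168.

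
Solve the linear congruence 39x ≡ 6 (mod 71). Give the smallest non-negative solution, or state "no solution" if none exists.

22

First find gcd(39, 71):
71 = 1*39 + 32
39 = 1*32 + 7
32 = 4*7 + 4
7 = 1*4 + 3
4 = 1*3 + 1
3 = 3*1 + 0
gcd = 1, so a unique solution mod 71 exists.
Back-substitute for the Bézout coefficients:
1 = 4 − 3
1 = −7 + 2·4
1 = 2·32 − 9·7
1 = −9·39 + 11·32
1 = 11·71 − 20·39
So 39·(-20) ≡ 1 (mod 71), giving 39⁻¹ ≡ 51.
x ≡ 39⁻¹·6 ≡ 51·6 ≡ 22 (mod 71).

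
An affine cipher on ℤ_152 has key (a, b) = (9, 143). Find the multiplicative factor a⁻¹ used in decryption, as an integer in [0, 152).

17

Extended Euclidean algorithm:
152 = 16*9 + 8
9 = 1*8 + 1
8 = 8*1 + 0
Since gcd(9, 152) = 1, back-substitute to write 1 as a combination:
1 = 9 − 8
1 = −152 + 17·9
So 9·17 ≡ 1 (mod 152).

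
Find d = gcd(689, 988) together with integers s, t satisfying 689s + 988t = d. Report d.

Apply Euclid's algorithm to 988 and 689:
988 = 1×689 + 299
689 = 2×299 + 91
299 = 3×91 + 26
91 = 3×26 + 13
26 = 2×13 + 0
gcd(689, 988) = 13.
Working backward:
13 = 91 − 3·26
13 = −3·299 + 10·91
13 = 10·689 − 23·299
13 = −23·988 + 33·689
So 13 = (-23)·988 + (33)·689.

13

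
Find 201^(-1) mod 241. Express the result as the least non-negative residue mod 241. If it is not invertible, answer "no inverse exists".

6

Extended Euclidean algorithm:
241 = 1·201 + 40
201 = 5·40 + 1
40 = 40·1 + 0
gcd = 1, so the inverse exists. Back-substitute:
1 = 201 − 5·40
1 = −5·241 + 6·201
So 201·6 ≡ 1 (mod 241).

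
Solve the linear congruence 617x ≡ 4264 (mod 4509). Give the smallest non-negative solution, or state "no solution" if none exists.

First find gcd(617, 4509):
4509 = 7·617 + 190
617 = 3·190 + 47
190 = 4·47 + 2
47 = 23·2 + 1
2 = 2·1 + 0
gcd = 1, so a unique solution mod 4509 exists.
Back-substitute for the Bézout coefficients:
1 = 47 − 23·2
1 = −23·190 + 93·47
1 = 93·617 − 302·190
1 = −302·4509 + 2207·617
So 617·(2207) ≡ 1 (mod 4509), giving 617⁻¹ ≡ 2207.
x ≡ 617⁻¹·4264 ≡ 2207·4264 ≡ 365 (mod 4509).

365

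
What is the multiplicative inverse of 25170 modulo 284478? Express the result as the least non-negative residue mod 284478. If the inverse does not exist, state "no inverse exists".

no inverse exists

Euclidean algorithm on 284478, 25170:
284478 = 11×25170 + 7608
25170 = 3×7608 + 2346
7608 = 3×2346 + 570
2346 = 4×570 + 66
570 = 8×66 + 42
66 = 1×42 + 24
42 = 1×24 + 18
24 = 1×18 + 6
18 = 3×6 + 0
Since gcd = 6 > 1, 25170 is not a unit mod 284478.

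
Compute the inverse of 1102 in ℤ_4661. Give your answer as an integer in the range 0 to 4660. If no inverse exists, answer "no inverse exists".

2745

Run Euclid on (4661, 1102):
4661 = 4*1102 + 253
1102 = 4*253 + 90
253 = 2*90 + 73
90 = 1*73 + 17
73 = 4*17 + 5
17 = 3*5 + 2
5 = 2*2 + 1
2 = 2*1 + 0
Since gcd(1102, 4661) = 1, back-substitute to write 1 as a combination:
1 = 5 − 2·2
1 = −2·17 + 7·5
1 = 7·73 − 30·17
1 = −30·90 + 37·73
1 = 37·253 − 104·90
1 = −104·1102 + 453·253
1 = 453·4661 − 1916·1102
Thus 1102·(-1916) ≡ 1 (mod 4661); reducing, -1916 mod 4661 = 2745.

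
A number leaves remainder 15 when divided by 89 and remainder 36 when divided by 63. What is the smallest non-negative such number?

3753

Write x = 15 + 89·k. Then 89·k ≡ 36 − 15 ≡ 21 (mod 63).
Need 89⁻¹ mod 63. Extended Euclid on (63, 26):
63 = 2·26 + 11
26 = 2·11 + 4
11 = 2·4 + 3
4 = 1·3 + 1
3 = 3·1 + 0
Back-substitute:
1 = 4 − 3
1 = −11 + 3·4
1 = 3·26 − 7·11
1 = −7·63 + 17·26
89⁻¹ ≡ 17 (mod 63), so k ≡ 17·21 ≡ 42 (mod 63).
x = 15 + 89·42 = 3753.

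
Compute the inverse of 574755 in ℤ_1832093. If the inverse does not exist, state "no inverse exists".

Extended Euclidean algorithm:
1832093 = 3*574755 + 107828
574755 = 5*107828 + 35615
107828 = 3*35615 + 983
35615 = 36*983 + 227
983 = 4*227 + 75
227 = 3*75 + 2
75 = 37*2 + 1
2 = 2*1 + 0
Since gcd(574755, 1832093) = 1, back-substitute to write 1 as a combination:
1 = 75 − 37·2
1 = −37·227 + 112·75
1 = 112·983 − 485·227
1 = −485·35615 + 17572·983
1 = 17572·107828 − 53201·35615
1 = −53201·574755 + 283577·107828
1 = 283577·1832093 − 903932·574755
Hence 574755⁻¹ ≡ -903932 ≡ 928161 (mod 1832093).

928161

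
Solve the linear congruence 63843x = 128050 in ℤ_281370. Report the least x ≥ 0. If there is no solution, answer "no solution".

gcd(63843, 281370):
281370 = 4·63843 + 25998
63843 = 2·25998 + 11847
25998 = 2·11847 + 2304
11847 = 5·2304 + 327
2304 = 7·327 + 15
327 = 21·15 + 12
15 = 1·12 + 3
12 = 4·3 + 0
gcd = 3, but 3 ∤ 128050, so the congruence has no solution.

no solution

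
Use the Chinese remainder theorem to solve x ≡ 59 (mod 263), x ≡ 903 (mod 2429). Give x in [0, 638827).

Write x = 59 + 263·k. Then 263·k ≡ 903 − 59 ≡ 844 (mod 2429).
Need 263⁻¹ mod 2429. Extended Euclid on (2429, 263):
2429 = 9×263 + 62
263 = 4×62 + 15
62 = 4×15 + 2
15 = 7×2 + 1
2 = 2×1 + 0
Back-substitute:
1 = 15 − 7·2
1 = −7·62 + 29·15
1 = 29·263 − 123·62
1 = −123·2429 + 1136·263
263⁻¹ ≡ 1136 (mod 2429), so k ≡ 1136·844 ≡ 1758 (mod 2429).
x = 59 + 263·1758 = 462413.

462413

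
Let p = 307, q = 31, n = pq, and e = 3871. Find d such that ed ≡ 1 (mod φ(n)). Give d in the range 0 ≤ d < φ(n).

φ(n) = (p−1)(q−1) = 306·30 = 9180.
Need d with 3871·d ≡ 1 (mod 9180). Apply the extended Euclidean algorithm:
9180 = 2*3871 + 1438
3871 = 2*1438 + 995
1438 = 1*995 + 443
995 = 2*443 + 109
443 = 4*109 + 7
109 = 15*7 + 4
7 = 1*4 + 3
4 = 1*3 + 1
3 = 3*1 + 0
Back-substitute:
1 = 4 − 3
1 = −7 + 2·4
1 = 2·109 − 31·7
1 = −31·443 + 126·109
1 = 126·995 − 283·443
1 = −283·1438 + 409·995
1 = 409·3871 − 1101·1438
1 = −1101·9180 + 2611·3871
So 3871·2611 ≡ 1 (mod 9180), hence d = 2611.

2611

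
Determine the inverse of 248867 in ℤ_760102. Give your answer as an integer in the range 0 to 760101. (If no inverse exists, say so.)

Apply the Euclidean algorithm to 760102 and 248867:
760102 = 3*248867 + 13501
248867 = 18*13501 + 5849
13501 = 2*5849 + 1803
5849 = 3*1803 + 440
1803 = 4*440 + 43
440 = 10*43 + 10
43 = 4*10 + 3
10 = 3*3 + 1
3 = 3*1 + 0
Since gcd(248867, 760102) = 1, back-substitute to write 1 as a combination:
1 = 10 − 3·3
1 = −3·43 + 13·10
1 = 13·440 − 133·43
1 = −133·1803 + 545·440
1 = 545·5849 − 1768·1803
1 = −1768·13501 + 4081·5849
1 = 4081·248867 − 75226·13501
1 = −75226·760102 + 229759·248867
So 248867·229759 ≡ 1 (mod 760102).

229759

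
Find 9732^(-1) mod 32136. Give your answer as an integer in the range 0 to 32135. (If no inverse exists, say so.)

Compute gcd(9732, 32136):
32136 = 3·9732 + 2940
9732 = 3·2940 + 912
2940 = 3·912 + 204
912 = 4·204 + 96
204 = 2·96 + 12
96 = 8·12 + 0
gcd(9732, 32136) = 12 ≠ 1, so 9732 has no multiplicative inverse modulo 32136.

no inverse exists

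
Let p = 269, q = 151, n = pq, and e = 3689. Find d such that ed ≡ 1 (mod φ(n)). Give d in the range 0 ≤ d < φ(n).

38609

φ(n) = (p−1)(q−1) = 268·150 = 40200.
Need d with 3689·d ≡ 1 (mod 40200). Apply the extended Euclidean algorithm:
40200 = 10·3689 + 3310
3689 = 1·3310 + 379
3310 = 8·379 + 278
379 = 1·278 + 101
278 = 2·101 + 76
101 = 1·76 + 25
76 = 3·25 + 1
25 = 25·1 + 0
Back-substitute:
1 = 76 − 3·25
1 = −3·101 + 4·76
1 = 4·278 − 11·101
1 = −11·379 + 15·278
1 = 15·3310 − 131·379
1 = −131·3689 + 146·3310
1 = 146·40200 − 1591·3689
So 3689·(-1591) ≡ 1 (mod 40200), hence d ≡ -1591 ≡ 38609 (mod 40200).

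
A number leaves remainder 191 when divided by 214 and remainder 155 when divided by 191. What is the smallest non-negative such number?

Write x = 191 + 214·k. Then 214·k ≡ 155 − 191 ≡ 155 (mod 191).
Need 214⁻¹ mod 191. Extended Euclid on (191, 23):
191 = 8×23 + 7
23 = 3×7 + 2
7 = 3×2 + 1
2 = 2×1 + 0
Back-substitute:
1 = 7 − 3·2
1 = −3·23 + 10·7
1 = 10·191 − 83·23
214⁻¹ ≡ 108 (mod 191), so k ≡ 108·155 ≡ 123 (mod 191).
x = 191 + 214·123 = 26513.

26513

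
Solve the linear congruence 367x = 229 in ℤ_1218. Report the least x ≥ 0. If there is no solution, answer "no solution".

67

First find gcd(367, 1218):
1218 = 3×367 + 117
367 = 3×117 + 16
117 = 7×16 + 5
16 = 3×5 + 1
5 = 5×1 + 0
gcd = 1, so a unique solution mod 1218 exists.
Back-substitute for the Bézout coefficients:
1 = 16 − 3·5
1 = −3·117 + 22·16
1 = 22·367 − 69·117
1 = −69·1218 + 229·367
So 367·(229) ≡ 1 (mod 1218), giving 367⁻¹ ≡ 229.
x ≡ 367⁻¹·229 ≡ 229·229 ≡ 67 (mod 1218).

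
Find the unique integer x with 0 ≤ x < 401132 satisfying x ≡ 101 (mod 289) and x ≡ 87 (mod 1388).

224943

Write x = 101 + 289·k. Then 289·k ≡ 87 − 101 ≡ 1374 (mod 1388).
Need 289⁻¹ mod 1388. Extended Euclid on (1388, 289):
1388 = 4*289 + 232
289 = 1*232 + 57
232 = 4*57 + 4
57 = 14*4 + 1
4 = 4*1 + 0
Back-substitute:
1 = 57 − 14·4
1 = −14·232 + 57·57
1 = 57·289 − 71·232
1 = −71·1388 + 341·289
289⁻¹ ≡ 341 (mod 1388), so k ≡ 341·1374 ≡ 778 (mod 1388).
x = 101 + 289·778 = 224943.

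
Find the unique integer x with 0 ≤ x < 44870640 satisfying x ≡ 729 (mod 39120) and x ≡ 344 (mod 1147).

Write x = 729 + 39120·k. Then 39120·k ≡ 344 − 729 ≡ 762 (mod 1147).
Need 39120⁻¹ mod 1147. Extended Euclid on (1147, 122):
1147 = 9×122 + 49
122 = 2×49 + 24
49 = 2×24 + 1
24 = 24×1 + 0
Back-substitute:
1 = 49 − 2·24
1 = −2·122 + 5·49
1 = 5·1147 − 47·122
39120⁻¹ ≡ 1100 (mod 1147), so k ≡ 1100·762 ≡ 890 (mod 1147).
x = 729 + 39120·890 = 34817529.

34817529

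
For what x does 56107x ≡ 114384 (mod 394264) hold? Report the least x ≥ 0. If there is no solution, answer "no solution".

First find gcd(56107, 394264):
394264 = 7×56107 + 1515
56107 = 37×1515 + 52
1515 = 29×52 + 7
52 = 7×7 + 3
7 = 2×3 + 1
3 = 3×1 + 0
gcd = 1, so a unique solution mod 394264 exists.
Back-substitute for the Bézout coefficients:
1 = 7 − 2·3
1 = −2·52 + 15·7
1 = 15·1515 − 437·52
1 = −437·56107 + 16184·1515
1 = 16184·394264 − 113725·56107
So 56107·(-113725) ≡ 1 (mod 394264), giving 56107⁻¹ ≡ 280539.
x ≡ 56107⁻¹·114384 ≡ 280539·114384 ≡ 26016 (mod 394264).

26016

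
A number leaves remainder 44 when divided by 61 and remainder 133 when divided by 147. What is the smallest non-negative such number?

Write x = 44 + 61·k. Then 61·k ≡ 133 − 44 ≡ 89 (mod 147).
Need 61⁻¹ mod 147. Extended Euclid on (147, 61):
147 = 2*61 + 25
61 = 2*25 + 11
25 = 2*11 + 3
11 = 3*3 + 2
3 = 1*2 + 1
2 = 2*1 + 0
Back-substitute:
1 = 3 − 2
1 = −11 + 4·3
1 = 4·25 − 9·11
1 = −9·61 + 22·25
1 = 22·147 − 53·61
61⁻¹ ≡ 94 (mod 147), so k ≡ 94·89 ≡ 134 (mod 147).
x = 44 + 61·134 = 8218.

8218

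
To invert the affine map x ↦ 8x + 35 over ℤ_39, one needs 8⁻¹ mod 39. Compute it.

gcd(39, 8) by repeated division:
39 = 4*8 + 7
8 = 1*7 + 1
7 = 7*1 + 0
gcd = 1, so the inverse exists. Back-substitute:
1 = 8 − 7
1 = −39 + 5·8
So 8·5 ≡ 1 (mod 39).

5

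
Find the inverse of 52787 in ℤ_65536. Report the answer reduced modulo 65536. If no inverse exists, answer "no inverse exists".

56571

Extended Euclidean algorithm:
65536 = 1·52787 + 12749
52787 = 4·12749 + 1791
12749 = 7·1791 + 212
1791 = 8·212 + 95
212 = 2·95 + 22
95 = 4·22 + 7
22 = 3·7 + 1
7 = 7·1 + 0
gcd = 1, so the inverse exists. Back-substitute:
1 = 22 − 3·7
1 = −3·95 + 13·22
1 = 13·212 − 29·95
1 = −29·1791 + 245·212
1 = 245·12749 − 1744·1791
1 = −1744·52787 + 7221·12749
1 = 7221·65536 − 8965·52787
So 52787·(-8965) ≡ 1 (mod 65536), and -8965 ≡ 56571 (mod 65536).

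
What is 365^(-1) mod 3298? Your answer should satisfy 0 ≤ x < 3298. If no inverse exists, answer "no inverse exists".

Extended Euclidean algorithm:
3298 = 9×365 + 13
365 = 28×13 + 1
13 = 13×1 + 0
gcd = 1, so the inverse exists. Back-substitute:
1 = 365 − 28·13
1 = −28·3298 + 253·365
So 365·253 ≡ 1 (mod 3298).

253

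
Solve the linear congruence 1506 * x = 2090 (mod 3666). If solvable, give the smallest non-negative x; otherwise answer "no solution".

no solution

gcd(1506, 3666):
3666 = 2×1506 + 654
1506 = 2×654 + 198
654 = 3×198 + 60
198 = 3×60 + 18
60 = 3×18 + 6
18 = 3×6 + 0
gcd = 6, but 6 ∤ 2090, so the congruence has no solution.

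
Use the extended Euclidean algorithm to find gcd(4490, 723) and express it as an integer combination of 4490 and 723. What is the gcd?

1

Euclidean algorithm:
4490 = 6×723 + 152
723 = 4×152 + 115
152 = 1×115 + 37
115 = 3×37 + 4
37 = 9×4 + 1
4 = 4×1 + 0
gcd(4490, 723) = 1.
Working backward:
1 = 37 − 9·4
1 = −9·115 + 28·37
1 = 28·152 − 37·115
1 = −37·723 + 176·152
1 = 176·4490 − 1093·723
So 1 = (176)·4490 + (-1093)·723.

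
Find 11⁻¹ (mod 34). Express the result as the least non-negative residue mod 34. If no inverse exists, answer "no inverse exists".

31

Run Euclid on (34, 11):
34 = 3×11 + 1
11 = 11×1 + 0
Since gcd(11, 34) = 1, back-substitute to write 1 as a combination:
1 = 34 − 3·11
So 11·(-3) ≡ 1 (mod 34), and -3 ≡ 31 (mod 34).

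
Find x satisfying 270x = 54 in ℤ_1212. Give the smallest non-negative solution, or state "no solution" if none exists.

First find gcd(270, 1212):
1212 = 4×270 + 132
270 = 2×132 + 6
132 = 22×6 + 0
gcd = 6 and 6 | 54, so solutions exist. Divide through by 6: 45x ≡ 9 (mod 202).
Now find 45⁻¹ mod 202:
202 = 4*45 + 22
45 = 2*22 + 1
22 = 22*1 + 0
Back-substitute:
1 = 45 − 2·22
1 = −2·202 + 9·45
So 45⁻¹ ≡ 9 (mod 202).
Then x ≡ 9·9 ≡ 81 (mod 202); the smallest non-negative solution is x = 81.

81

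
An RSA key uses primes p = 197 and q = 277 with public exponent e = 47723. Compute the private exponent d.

φ(n) = (p−1)(q−1) = 196·276 = 54096.
Need d with 47723·d ≡ 1 (mod 54096). Apply the extended Euclidean algorithm:
54096 = 1·47723 + 6373
47723 = 7·6373 + 3112
6373 = 2·3112 + 149
3112 = 20·149 + 132
149 = 1·132 + 17
132 = 7·17 + 13
17 = 1·13 + 4
13 = 3·4 + 1
4 = 4·1 + 0
Back-substitute:
1 = 13 − 3·4
1 = −3·17 + 4·13
1 = 4·132 − 31·17
1 = −31·149 + 35·132
1 = 35·3112 − 731·149
1 = −731·6373 + 1497·3112
1 = 1497·47723 − 11210·6373
1 = −11210·54096 + 12707·47723
So 47723·12707 ≡ 1 (mod 54096), hence d = 12707.

12707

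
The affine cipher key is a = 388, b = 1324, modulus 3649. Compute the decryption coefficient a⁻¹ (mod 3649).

2022

Run Euclid on (3649, 388):
3649 = 9*388 + 157
388 = 2*157 + 74
157 = 2*74 + 9
74 = 8*9 + 2
9 = 4*2 + 1
2 = 2*1 + 0
Since gcd(388, 3649) = 1, back-substitute to write 1 as a combination:
1 = 9 − 4·2
1 = −4·74 + 33·9
1 = 33·157 − 70·74
1 = −70·388 + 173·157
1 = 173·3649 − 1627·388
So 388·(-1627) ≡ 1 (mod 3649), and -1627 ≡ 2022 (mod 3649).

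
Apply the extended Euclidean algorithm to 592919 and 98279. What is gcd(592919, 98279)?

1

Euclidean algorithm:
592919 = 6*98279 + 3245
98279 = 30*3245 + 929
3245 = 3*929 + 458
929 = 2*458 + 13
458 = 35*13 + 3
13 = 4*3 + 1
3 = 3*1 + 0
gcd(592919, 98279) = 1.
Express as a combination:
1 = 13 − 4·3
1 = −4·458 + 141·13
1 = 141·929 − 286·458
1 = −286·3245 + 999·929
1 = 999·98279 − 30256·3245
1 = −30256·592919 + 182535·98279
So 1 = (-30256)·592919 + (182535)·98279.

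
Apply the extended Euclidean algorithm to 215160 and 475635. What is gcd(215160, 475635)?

15

Apply Euclid's algorithm to 475635 and 215160:
475635 = 2×215160 + 45315
215160 = 4×45315 + 33900
45315 = 1×33900 + 11415
33900 = 2×11415 + 11070
11415 = 1×11070 + 345
11070 = 32×345 + 30
345 = 11×30 + 15
30 = 2×15 + 0
gcd(215160, 475635) = 15.
Back-substituting:
15 = 345 − 11·30
15 = −11·11070 + 353·345
15 = 353·11415 − 364·11070
15 = −364·33900 + 1081·11415
15 = 1081·45315 − 1445·33900
15 = −1445·215160 + 6861·45315
15 = 6861·475635 − 15167·215160
So 15 = (6861)·475635 + (-15167)·215160.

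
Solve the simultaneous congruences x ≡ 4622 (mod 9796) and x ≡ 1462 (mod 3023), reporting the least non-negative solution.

Write x = 4622 + 9796·k. Then 9796·k ≡ 1462 − 4622 ≡ 2886 (mod 3023).
Need 9796⁻¹ mod 3023. Extended Euclid on (3023, 727):
3023 = 4·727 + 115
727 = 6·115 + 37
115 = 3·37 + 4
37 = 9·4 + 1
4 = 4·1 + 0
Back-substitute:
1 = 37 − 9·4
1 = −9·115 + 28·37
1 = 28·727 − 177·115
1 = −177·3023 + 736·727
9796⁻¹ ≡ 736 (mod 3023), so k ≡ 736·2886 ≡ 1950 (mod 3023).
x = 4622 + 9796·1950 = 19106822.

19106822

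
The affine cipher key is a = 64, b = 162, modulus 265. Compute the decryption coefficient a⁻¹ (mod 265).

Run Euclid on (265, 64):
265 = 4*64 + 9
64 = 7*9 + 1
9 = 9*1 + 0
Since gcd(64, 265) = 1, back-substitute to write 1 as a combination:
1 = 64 − 7·9
1 = −7·265 + 29·64
So 64·29 ≡ 1 (mod 265).

29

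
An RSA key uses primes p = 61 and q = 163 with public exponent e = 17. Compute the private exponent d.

7433

φ(n) = (p−1)(q−1) = 60·162 = 9720.
Need d with 17·d ≡ 1 (mod 9720). Apply the extended Euclidean algorithm:
9720 = 571·17 + 13
17 = 1·13 + 4
13 = 3·4 + 1
4 = 4·1 + 0
Back-substitute:
1 = 13 − 3·4
1 = −3·17 + 4·13
1 = 4·9720 − 2287·17
So 17·(-2287) ≡ 1 (mod 9720), hence d ≡ -2287 ≡ 7433 (mod 9720).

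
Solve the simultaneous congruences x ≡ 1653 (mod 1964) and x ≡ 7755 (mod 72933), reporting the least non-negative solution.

37787049

Write x = 1653 + 1964·k. Then 1964·k ≡ 7755 − 1653 ≡ 6102 (mod 72933).
Need 1964⁻¹ mod 72933. Extended Euclid on (72933, 1964):
72933 = 37×1964 + 265
1964 = 7×265 + 109
265 = 2×109 + 47
109 = 2×47 + 15
47 = 3×15 + 2
15 = 7×2 + 1
2 = 2×1 + 0
Back-substitute:
1 = 15 − 7·2
1 = −7·47 + 22·15
1 = 22·109 − 51·47
1 = −51·265 + 124·109
1 = 124·1964 − 919·265
1 = −919·72933 + 34127·1964
1964⁻¹ ≡ 34127 (mod 72933), so k ≡ 34127·6102 ≡ 19239 (mod 72933).
x = 1653 + 1964·19239 = 37787049.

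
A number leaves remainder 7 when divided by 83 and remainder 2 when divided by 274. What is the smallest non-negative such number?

Write x = 7 + 83·k. Then 83·k ≡ 2 − 7 ≡ 269 (mod 274).
Need 83⁻¹ mod 274. Extended Euclid on (274, 83):
274 = 3·83 + 25
83 = 3·25 + 8
25 = 3·8 + 1
8 = 8·1 + 0
Back-substitute:
1 = 25 − 3·8
1 = −3·83 + 10·25
1 = 10·274 − 33·83
83⁻¹ ≡ 241 (mod 274), so k ≡ 241·269 ≡ 165 (mod 274).
x = 7 + 83·165 = 13702.

13702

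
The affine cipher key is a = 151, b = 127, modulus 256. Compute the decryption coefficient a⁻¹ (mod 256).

gcd(256, 151) by repeated division:
256 = 1·151 + 105
151 = 1·105 + 46
105 = 2·46 + 13
46 = 3·13 + 7
13 = 1·7 + 6
7 = 1·6 + 1
6 = 6·1 + 0
Since gcd(151, 256) = 1, back-substitute to write 1 as a combination:
1 = 7 − 6
1 = −13 + 2·7
1 = 2·46 − 7·13
1 = −7·105 + 16·46
1 = 16·151 − 23·105
1 = −23·256 + 39·151
So 151·39 ≡ 1 (mod 256).

39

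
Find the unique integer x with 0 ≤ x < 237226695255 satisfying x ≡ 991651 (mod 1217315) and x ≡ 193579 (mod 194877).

103026012046

Write x = 991651 + 1217315·k. Then 1217315·k ≡ 193579 − 991651 ≡ 176313 (mod 194877).
Need 1217315⁻¹ mod 194877. Extended Euclid on (194877, 48053):
194877 = 4·48053 + 2665
48053 = 18·2665 + 83
2665 = 32·83 + 9
83 = 9·9 + 2
9 = 4·2 + 1
2 = 2·1 + 0
Back-substitute:
1 = 9 − 4·2
1 = −4·83 + 37·9
1 = 37·2665 − 1188·83
1 = −1188·48053 + 21421·2665
1 = 21421·194877 − 86872·48053
1217315⁻¹ ≡ 108005 (mod 194877), so k ≡ 108005·176313 ≡ 84633 (mod 194877).
x = 991651 + 1217315·84633 = 103026012046.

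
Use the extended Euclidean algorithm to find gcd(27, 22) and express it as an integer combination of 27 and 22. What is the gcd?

1

Euclidean algorithm:
27 = 1×22 + 5
22 = 4×5 + 2
5 = 2×2 + 1
2 = 2×1 + 0
gcd(27, 22) = 1.
Back-substituting:
1 = 5 − 2·2
1 = −2·22 + 9·5
1 = 9·27 − 11·22
So 1 = (9)·27 + (-11)·22.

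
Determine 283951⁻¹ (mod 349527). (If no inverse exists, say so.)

Extended Euclidean algorithm:
349527 = 1·283951 + 65576
283951 = 4·65576 + 21647
65576 = 3·21647 + 635
21647 = 34·635 + 57
635 = 11·57 + 8
57 = 7·8 + 1
8 = 8·1 + 0
The gcd is 1. Working backward:
1 = 57 − 7·8
1 = −7·635 + 78·57
1 = 78·21647 − 2659·635
1 = −2659·65576 + 8055·21647
1 = 8055·283951 − 34879·65576
1 = −34879·349527 + 42934·283951
So 283951·42934 ≡ 1 (mod 349527).

42934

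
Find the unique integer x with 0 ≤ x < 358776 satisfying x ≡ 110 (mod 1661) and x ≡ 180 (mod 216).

Write x = 110 + 1661·k. Then 1661·k ≡ 180 − 110 ≡ 70 (mod 216).
Need 1661⁻¹ mod 216. Extended Euclid on (216, 149):
216 = 1×149 + 67
149 = 2×67 + 15
67 = 4×15 + 7
15 = 2×7 + 1
7 = 7×1 + 0
Back-substitute:
1 = 15 − 2·7
1 = −2·67 + 9·15
1 = 9·149 − 20·67
1 = −20·216 + 29·149
1661⁻¹ ≡ 29 (mod 216), so k ≡ 29·70 ≡ 86 (mod 216).
x = 110 + 1661·86 = 142956.

142956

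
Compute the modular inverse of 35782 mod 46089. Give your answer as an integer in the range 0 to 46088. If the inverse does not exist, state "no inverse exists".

gcd(46089, 35782) by repeated division:
46089 = 1·35782 + 10307
35782 = 3·10307 + 4861
10307 = 2·4861 + 585
4861 = 8·585 + 181
585 = 3·181 + 42
181 = 4·42 + 13
42 = 3·13 + 3
13 = 4·3 + 1
3 = 3·1 + 0
The gcd is 1. Working backward:
1 = 13 − 4·3
1 = −4·42 + 13·13
1 = 13·181 − 56·42
1 = −56·585 + 181·181
1 = 181·4861 − 1504·585
1 = −1504·10307 + 3189·4861
1 = 3189·35782 − 11071·10307
1 = −11071·46089 + 14260·35782
So 35782·14260 ≡ 1 (mod 46089).

14260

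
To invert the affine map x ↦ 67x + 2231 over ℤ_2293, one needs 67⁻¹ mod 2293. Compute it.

1985

gcd(2293, 67) by repeated division:
2293 = 34·67 + 15
67 = 4·15 + 7
15 = 2·7 + 1
7 = 7·1 + 0
Since gcd(67, 2293) = 1, back-substitute to write 1 as a combination:
1 = 15 − 2·7
1 = −2·67 + 9·15
1 = 9·2293 − 308·67
Thus 67·(-308) ≡ 1 (mod 2293); reducing, -308 mod 2293 = 1985.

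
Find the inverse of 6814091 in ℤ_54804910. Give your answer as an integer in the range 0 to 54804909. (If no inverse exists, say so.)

26666801

Apply the Euclidean algorithm to 54804910 and 6814091:
54804910 = 8*6814091 + 292182
6814091 = 23*292182 + 93905
292182 = 3*93905 + 10467
93905 = 8*10467 + 10169
10467 = 1*10169 + 298
10169 = 34*298 + 37
298 = 8*37 + 2
37 = 18*2 + 1
2 = 2*1 + 0
Since gcd(6814091, 54804910) = 1, back-substitute to write 1 as a combination:
1 = 37 − 18·2
1 = −18·298 + 145·37
1 = 145·10169 − 4948·298
1 = −4948·10467 + 5093·10169
1 = 5093·93905 − 45692·10467
1 = −45692·292182 + 142169·93905
1 = 142169·6814091 − 3315579·292182
1 = −3315579·54804910 + 26666801·6814091
So 6814091·26666801 ≡ 1 (mod 54804910).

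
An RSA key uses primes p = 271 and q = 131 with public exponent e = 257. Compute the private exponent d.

30593

φ(n) = (p−1)(q−1) = 270·130 = 35100.
Need d with 257·d ≡ 1 (mod 35100). Apply the extended Euclidean algorithm:
35100 = 136×257 + 148
257 = 1×148 + 109
148 = 1×109 + 39
109 = 2×39 + 31
39 = 1×31 + 8
31 = 3×8 + 7
8 = 1×7 + 1
7 = 7×1 + 0
Back-substitute:
1 = 8 − 7
1 = −31 + 4·8
1 = 4·39 − 5·31
1 = −5·109 + 14·39
1 = 14·148 − 19·109
1 = −19·257 + 33·148
1 = 33·35100 − 4507·257
So 257·(-4507) ≡ 1 (mod 35100), hence d ≡ -4507 ≡ 30593 (mod 35100).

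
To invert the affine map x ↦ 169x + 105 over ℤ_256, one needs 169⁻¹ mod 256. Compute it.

153

Apply the Euclidean algorithm to 256 and 169:
256 = 1×169 + 87
169 = 1×87 + 82
87 = 1×82 + 5
82 = 16×5 + 2
5 = 2×2 + 1
2 = 2×1 + 0
gcd = 1, so the inverse exists. Back-substitute:
1 = 5 − 2·2
1 = −2·82 + 33·5
1 = 33·87 − 35·82
1 = −35·169 + 68·87
1 = 68·256 − 103·169
Thus 169·(-103) ≡ 1 (mod 256); reducing, -103 mod 256 = 153.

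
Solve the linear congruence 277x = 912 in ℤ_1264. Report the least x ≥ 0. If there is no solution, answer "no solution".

First find gcd(277, 1264):
1264 = 4·277 + 156
277 = 1·156 + 121
156 = 1·121 + 35
121 = 3·35 + 16
35 = 2·16 + 3
16 = 5·3 + 1
3 = 3·1 + 0
gcd = 1, so a unique solution mod 1264 exists.
Back-substitute for the Bézout coefficients:
1 = 16 − 5·3
1 = −5·35 + 11·16
1 = 11·121 − 38·35
1 = −38·156 + 49·121
1 = 49·277 − 87·156
1 = −87·1264 + 397·277
So 277·(397) ≡ 1 (mod 1264), giving 277⁻¹ ≡ 397.
x ≡ 277⁻¹·912 ≡ 397·912 ≡ 560 (mod 1264).

560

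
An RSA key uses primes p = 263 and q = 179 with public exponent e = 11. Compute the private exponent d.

φ(n) = (p−1)(q−1) = 262·178 = 46636.
Need d with 11·d ≡ 1 (mod 46636). Apply the extended Euclidean algorithm:
46636 = 4239×11 + 7
11 = 1×7 + 4
7 = 1×4 + 3
4 = 1×3 + 1
3 = 3×1 + 0
Back-substitute:
1 = 4 − 3
1 = −7 + 2·4
1 = 2·11 − 3·7
1 = −3·46636 + 12719·11
So 11·12719 ≡ 1 (mod 46636), hence d = 12719.

12719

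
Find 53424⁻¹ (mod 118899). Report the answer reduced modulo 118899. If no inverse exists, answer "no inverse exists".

Compute gcd(53424, 118899):
118899 = 2*53424 + 12051
53424 = 4*12051 + 5220
12051 = 2*5220 + 1611
5220 = 3*1611 + 387
1611 = 4*387 + 63
387 = 6*63 + 9
63 = 7*9 + 0
The gcd is 9, not 1, hence no inverse exists.

no inverse exists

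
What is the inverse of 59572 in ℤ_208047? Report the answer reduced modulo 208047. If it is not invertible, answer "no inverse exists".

15775

Apply the Euclidean algorithm to 208047 and 59572:
208047 = 3×59572 + 29331
59572 = 2×29331 + 910
29331 = 32×910 + 211
910 = 4×211 + 66
211 = 3×66 + 13
66 = 5×13 + 1
13 = 13×1 + 0
The gcd is 1. Working backward:
1 = 66 − 5·13
1 = −5·211 + 16·66
1 = 16·910 − 69·211
1 = −69·29331 + 2224·910
1 = 2224·59572 − 4517·29331
1 = −4517·208047 + 15775·59572
So 59572·15775 ≡ 1 (mod 208047).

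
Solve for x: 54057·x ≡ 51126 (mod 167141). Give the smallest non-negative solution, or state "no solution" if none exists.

First find gcd(54057, 167141):
167141 = 3×54057 + 4970
54057 = 10×4970 + 4357
4970 = 1×4357 + 613
4357 = 7×613 + 66
613 = 9×66 + 19
66 = 3×19 + 9
19 = 2×9 + 1
9 = 9×1 + 0
gcd = 1, so a unique solution mod 167141 exists.
Back-substitute for the Bézout coefficients:
1 = 19 − 2·9
1 = −2·66 + 7·19
1 = 7·613 − 65·66
1 = −65·4357 + 462·613
1 = 462·4970 − 527·4357
1 = −527·54057 + 5732·4970
1 = 5732·167141 − 17723·54057
So 54057·(-17723) ≡ 1 (mod 167141), giving 54057⁻¹ ≡ 149418.
x ≡ 54057⁻¹·51126 ≡ 149418·51126 ≡ 132404 (mod 167141).

132404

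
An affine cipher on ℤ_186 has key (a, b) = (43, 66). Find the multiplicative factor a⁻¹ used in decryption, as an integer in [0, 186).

13

Apply the Euclidean algorithm to 186 and 43:
186 = 4·43 + 14
43 = 3·14 + 1
14 = 14·1 + 0
The gcd is 1. Working backward:
1 = 43 − 3·14
1 = −3·186 + 13·43
So 43·13 ≡ 1 (mod 186).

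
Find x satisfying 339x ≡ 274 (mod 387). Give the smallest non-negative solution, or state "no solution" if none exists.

no solution

gcd(339, 387):
387 = 1×339 + 48
339 = 7×48 + 3
48 = 16×3 + 0
gcd = 3, but 3 ∤ 274, so the congruence has no solution.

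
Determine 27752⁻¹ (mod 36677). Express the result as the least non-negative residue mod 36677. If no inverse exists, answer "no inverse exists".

Apply the Euclidean algorithm to 36677 and 27752:
36677 = 1·27752 + 8925
27752 = 3·8925 + 977
8925 = 9·977 + 132
977 = 7·132 + 53
132 = 2·53 + 26
53 = 2·26 + 1
26 = 26·1 + 0
The gcd is 1. Working backward:
1 = 53 − 2·26
1 = −2·132 + 5·53
1 = 5·977 − 37·132
1 = −37·8925 + 338·977
1 = 338·27752 − 1051·8925
1 = −1051·36677 + 1389·27752
So 27752·1389 ≡ 1 (mod 36677).

1389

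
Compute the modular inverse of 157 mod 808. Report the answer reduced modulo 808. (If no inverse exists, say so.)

597

Run Euclid on (808, 157):
808 = 5*157 + 23
157 = 6*23 + 19
23 = 1*19 + 4
19 = 4*4 + 3
4 = 1*3 + 1
3 = 3*1 + 0
gcd = 1, so the inverse exists. Back-substitute:
1 = 4 − 3
1 = −19 + 5·4
1 = 5·23 − 6·19
1 = −6·157 + 41·23
1 = 41·808 − 211·157
Hence 157⁻¹ ≡ -211 ≡ 597 (mod 808).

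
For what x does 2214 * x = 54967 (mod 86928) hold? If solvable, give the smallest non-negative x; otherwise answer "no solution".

no solution

gcd(2214, 86928):
86928 = 39*2214 + 582
2214 = 3*582 + 468
582 = 1*468 + 114
468 = 4*114 + 12
114 = 9*12 + 6
12 = 2*6 + 0
gcd = 6, but 6 ∤ 54967, so the congruence has no solution.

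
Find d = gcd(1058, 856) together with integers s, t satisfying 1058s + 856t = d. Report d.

2

Repeated division:
1058 = 1×856 + 202
856 = 4×202 + 48
202 = 4×48 + 10
48 = 4×10 + 8
10 = 1×8 + 2
8 = 4×2 + 0
gcd(1058, 856) = 2.
Express as a combination:
2 = 10 − 8
2 = −48 + 5·10
2 = 5·202 − 21·48
2 = −21·856 + 89·202
2 = 89·1058 − 110·856
So 2 = (89)·1058 + (-110)·856.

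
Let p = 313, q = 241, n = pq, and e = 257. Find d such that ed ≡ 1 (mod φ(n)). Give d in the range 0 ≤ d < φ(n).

φ(n) = (p−1)(q−1) = 312·240 = 74880.
Need d with 257·d ≡ 1 (mod 74880). Apply the extended Euclidean algorithm:
74880 = 291·257 + 93
257 = 2·93 + 71
93 = 1·71 + 22
71 = 3·22 + 5
22 = 4·5 + 2
5 = 2·2 + 1
2 = 2·1 + 0
Back-substitute:
1 = 5 − 2·2
1 = −2·22 + 9·5
1 = 9·71 − 29·22
1 = −29·93 + 38·71
1 = 38·257 − 105·93
1 = −105·74880 + 30593·257
So 257·30593 ≡ 1 (mod 74880), hence d = 30593.

30593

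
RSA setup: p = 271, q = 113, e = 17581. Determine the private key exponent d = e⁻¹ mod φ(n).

φ(n) = (p−1)(q−1) = 270·112 = 30240.
Need d with 17581·d ≡ 1 (mod 30240). Apply the extended Euclidean algorithm:
30240 = 1×17581 + 12659
17581 = 1×12659 + 4922
12659 = 2×4922 + 2815
4922 = 1×2815 + 2107
2815 = 1×2107 + 708
2107 = 2×708 + 691
708 = 1×691 + 17
691 = 40×17 + 11
17 = 1×11 + 6
11 = 1×6 + 5
6 = 1×5 + 1
5 = 5×1 + 0
Back-substitute:
1 = 6 − 5
1 = −11 + 2·6
1 = 2·17 − 3·11
1 = −3·691 + 122·17
1 = 122·708 − 125·691
1 = −125·2107 + 372·708
1 = 372·2815 − 497·2107
1 = −497·4922 + 869·2815
1 = 869·12659 − 2235·4922
1 = −2235·17581 + 3104·12659
1 = 3104·30240 − 5339·17581
So 17581·(-5339) ≡ 1 (mod 30240), hence d ≡ -5339 ≡ 24901 (mod 30240).

24901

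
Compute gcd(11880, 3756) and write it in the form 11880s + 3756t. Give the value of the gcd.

12

Repeated division:
11880 = 3×3756 + 612
3756 = 6×612 + 84
612 = 7×84 + 24
84 = 3×24 + 12
24 = 2×12 + 0
gcd(11880, 3756) = 12.
Back-substituting:
12 = 84 − 3·24
12 = −3·612 + 22·84
12 = 22·3756 − 135·612
12 = −135·11880 + 427·3756
So 12 = (-135)·11880 + (427)·3756.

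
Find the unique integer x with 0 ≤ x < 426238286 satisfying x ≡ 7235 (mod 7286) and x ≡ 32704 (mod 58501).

Write x = 7235 + 7286·k. Then 7286·k ≡ 32704 − 7235 ≡ 25469 (mod 58501).
Need 7286⁻¹ mod 58501. Extended Euclid on (58501, 7286):
58501 = 8·7286 + 213
7286 = 34·213 + 44
213 = 4·44 + 37
44 = 1·37 + 7
37 = 5·7 + 2
7 = 3·2 + 1
2 = 2·1 + 0
Back-substitute:
1 = 7 − 3·2
1 = −3·37 + 16·7
1 = 16·44 − 19·37
1 = −19·213 + 92·44
1 = 92·7286 − 3147·213
1 = −3147·58501 + 25268·7286
7286⁻¹ ≡ 25268 (mod 58501), so k ≡ 25268·25469 ≡ 39692 (mod 58501).
x = 7235 + 7286·39692 = 289203147.

289203147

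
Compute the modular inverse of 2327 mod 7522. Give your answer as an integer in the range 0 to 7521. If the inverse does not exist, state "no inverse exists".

Extended Euclidean algorithm:
7522 = 3·2327 + 541
2327 = 4·541 + 163
541 = 3·163 + 52
163 = 3·52 + 7
52 = 7·7 + 3
7 = 2·3 + 1
3 = 3·1 + 0
gcd = 1, so the inverse exists. Back-substitute:
1 = 7 − 2·3
1 = −2·52 + 15·7
1 = 15·163 − 47·52
1 = −47·541 + 156·163
1 = 156·2327 − 671·541
1 = −671·7522 + 2169·2327
So 2327·2169 ≡ 1 (mod 7522).

2169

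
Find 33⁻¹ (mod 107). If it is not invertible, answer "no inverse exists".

13

Run Euclid on (107, 33):
107 = 3×33 + 8
33 = 4×8 + 1
8 = 8×1 + 0
Since gcd(33, 107) = 1, back-substitute to write 1 as a combination:
1 = 33 − 4·8
1 = −4·107 + 13·33
So 33·13 ≡ 1 (mod 107).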